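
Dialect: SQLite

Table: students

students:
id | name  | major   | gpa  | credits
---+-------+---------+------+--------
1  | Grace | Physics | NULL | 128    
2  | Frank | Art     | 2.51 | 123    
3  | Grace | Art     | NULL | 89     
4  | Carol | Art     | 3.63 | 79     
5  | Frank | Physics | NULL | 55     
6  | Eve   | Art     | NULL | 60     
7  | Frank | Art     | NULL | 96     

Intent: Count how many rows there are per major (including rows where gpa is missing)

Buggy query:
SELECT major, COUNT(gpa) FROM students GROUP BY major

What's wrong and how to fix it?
Bug: COUNT(column) counts non-NULL values only; rows with NULL gpa aren't counted

Fix: Replace COUNT(gpa) with COUNT(*)

Corrected query:
SELECT major, COUNT(*) FROM students GROUP BY major

Result:
major   | COUNT(*)
--------+---------
Art     | 5       
Physics | 2       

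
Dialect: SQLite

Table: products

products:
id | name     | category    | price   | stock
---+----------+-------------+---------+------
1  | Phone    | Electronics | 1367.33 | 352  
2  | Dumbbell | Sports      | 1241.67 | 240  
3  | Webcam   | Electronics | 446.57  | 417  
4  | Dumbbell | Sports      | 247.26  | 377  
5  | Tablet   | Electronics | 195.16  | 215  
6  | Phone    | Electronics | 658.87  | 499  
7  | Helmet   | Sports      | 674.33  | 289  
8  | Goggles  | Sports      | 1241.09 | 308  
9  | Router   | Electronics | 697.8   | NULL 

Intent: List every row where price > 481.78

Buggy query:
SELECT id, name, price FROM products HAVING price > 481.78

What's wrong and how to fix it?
Bug: This is a non-aggregate query (no GROUP BY, no aggregates), so in SQLite the HAVING clause is invalid here; a row-level condition belongs in WHERE

Fix: Replace HAVING with WHERE since the condition applies to individual rows

Corrected query:
SELECT id, name, price FROM products WHERE price > 481.78

Result:
id | name     | price  
---+----------+--------
1  | Phone    | 1367.33
2  | Dumbbell | 1241.67
6  | Phone    | 658.87 
7  | Helmet   | 674.33 
8  | Goggles  | 1241.09
9  | Router   | 697.8  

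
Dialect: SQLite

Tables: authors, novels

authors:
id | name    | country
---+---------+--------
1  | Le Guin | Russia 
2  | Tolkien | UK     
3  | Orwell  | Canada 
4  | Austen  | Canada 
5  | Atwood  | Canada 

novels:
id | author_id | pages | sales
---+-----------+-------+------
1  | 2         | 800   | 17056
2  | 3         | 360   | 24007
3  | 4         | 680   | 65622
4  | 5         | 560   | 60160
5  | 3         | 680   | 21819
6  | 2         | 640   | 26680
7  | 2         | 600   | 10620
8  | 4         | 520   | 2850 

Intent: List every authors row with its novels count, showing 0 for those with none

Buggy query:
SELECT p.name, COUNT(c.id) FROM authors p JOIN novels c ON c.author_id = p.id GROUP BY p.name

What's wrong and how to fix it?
Bug: An inner join excludes parents with zero children

Fix: Use LEFT JOIN so parents without children still appear (COUNT(c.id) gives 0)

Corrected query:
SELECT p.name, COUNT(c.id) FROM authors p LEFT JOIN novels c ON c.author_id = p.id GROUP BY p.name

Result:
name    | COUNT(c.id)
--------+------------
Atwood  | 1          
Austen  | 2          
Le Guin | 0          
Orwell  | 2          
Tolkien | 3          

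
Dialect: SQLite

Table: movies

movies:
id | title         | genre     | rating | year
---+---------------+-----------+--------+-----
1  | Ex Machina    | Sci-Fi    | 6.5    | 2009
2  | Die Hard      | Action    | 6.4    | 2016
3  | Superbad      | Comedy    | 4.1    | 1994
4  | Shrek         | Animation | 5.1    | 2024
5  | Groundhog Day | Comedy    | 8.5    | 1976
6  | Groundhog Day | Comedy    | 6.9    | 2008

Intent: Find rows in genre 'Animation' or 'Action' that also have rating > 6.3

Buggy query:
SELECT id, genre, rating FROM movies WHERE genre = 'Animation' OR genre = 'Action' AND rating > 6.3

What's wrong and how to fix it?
Bug: Without parentheses, AND is evaluated before OR, so the rating filter only applies to the 'Action' branch

Fix: Add parentheses around the OR so the AND applies to both alternatives

Corrected query:
SELECT id, genre, rating FROM movies WHERE (genre = 'Animation' OR genre = 'Action') AND rating > 6.3

Result:
id | genre  | rating
---+--------+-------
2  | Action | 6.4   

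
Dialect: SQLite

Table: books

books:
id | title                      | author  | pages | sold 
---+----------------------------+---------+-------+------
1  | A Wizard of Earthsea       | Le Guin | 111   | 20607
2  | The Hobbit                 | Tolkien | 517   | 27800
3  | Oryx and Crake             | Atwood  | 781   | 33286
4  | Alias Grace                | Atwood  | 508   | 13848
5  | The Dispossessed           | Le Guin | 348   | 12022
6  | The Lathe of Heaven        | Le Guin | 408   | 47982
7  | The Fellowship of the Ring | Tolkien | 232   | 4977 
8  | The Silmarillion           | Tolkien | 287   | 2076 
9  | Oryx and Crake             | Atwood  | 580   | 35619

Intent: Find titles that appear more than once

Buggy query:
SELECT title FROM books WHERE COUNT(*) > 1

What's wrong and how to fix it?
Bug: COUNT(*) is an aggregate and cannot be used in WHERE

Fix: GROUP BY title, then filter groups with HAVING COUNT(*) > 1

Corrected query:
SELECT title FROM books GROUP BY title HAVING COUNT(*) > 1

Result:
title         
--------------
Oryx and Crake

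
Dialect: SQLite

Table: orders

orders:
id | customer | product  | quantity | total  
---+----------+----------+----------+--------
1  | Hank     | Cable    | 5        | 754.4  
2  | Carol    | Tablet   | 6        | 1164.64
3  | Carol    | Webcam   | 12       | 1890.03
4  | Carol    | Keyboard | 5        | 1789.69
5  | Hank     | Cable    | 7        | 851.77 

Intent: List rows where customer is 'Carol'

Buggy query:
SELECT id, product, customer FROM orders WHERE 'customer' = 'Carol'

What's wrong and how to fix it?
Bug: Single quotes denote string literals in SQL; the column name is being compared as a constant string

Fix: Remove the quotes around the column name (or use double quotes for an identifier)

Corrected query:
SELECT id, product, customer FROM orders WHERE customer = 'Carol'

Result:
id | product  | customer
---+----------+---------
2  | Tablet   | Carol   
3  | Webcam   | Carol   
4  | Keyboard | Carol   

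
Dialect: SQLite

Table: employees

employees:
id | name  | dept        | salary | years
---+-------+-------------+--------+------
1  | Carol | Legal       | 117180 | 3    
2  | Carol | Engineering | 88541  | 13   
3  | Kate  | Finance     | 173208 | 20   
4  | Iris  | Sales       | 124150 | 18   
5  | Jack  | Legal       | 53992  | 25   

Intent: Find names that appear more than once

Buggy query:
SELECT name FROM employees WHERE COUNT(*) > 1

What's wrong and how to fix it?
Bug: WHERE can't reference COUNT(*); aggregates are computed after WHERE

Fix: Group first, then use HAVING for the count condition

Corrected query:
SELECT name FROM employees GROUP BY name HAVING COUNT(*) > 1

Result:
name 
-----
Carol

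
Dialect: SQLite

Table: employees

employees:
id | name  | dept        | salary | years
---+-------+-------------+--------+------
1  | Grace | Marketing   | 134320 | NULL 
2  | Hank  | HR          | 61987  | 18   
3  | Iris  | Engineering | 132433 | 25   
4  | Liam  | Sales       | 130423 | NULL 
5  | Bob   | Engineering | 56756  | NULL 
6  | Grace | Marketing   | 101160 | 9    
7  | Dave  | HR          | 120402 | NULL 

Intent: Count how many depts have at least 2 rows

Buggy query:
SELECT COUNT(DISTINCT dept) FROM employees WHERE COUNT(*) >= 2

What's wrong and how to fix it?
Bug: COUNT(*) cannot appear in WHERE; the per-group count doesn't exist yet

Fix: Use a subquery that GROUPs and filters with HAVING, then count its rows

Corrected query:
SELECT COUNT(*) FROM (SELECT dept FROM employees GROUP BY dept HAVING COUNT(*) >= 2)

Result:
COUNT(*)
--------
3       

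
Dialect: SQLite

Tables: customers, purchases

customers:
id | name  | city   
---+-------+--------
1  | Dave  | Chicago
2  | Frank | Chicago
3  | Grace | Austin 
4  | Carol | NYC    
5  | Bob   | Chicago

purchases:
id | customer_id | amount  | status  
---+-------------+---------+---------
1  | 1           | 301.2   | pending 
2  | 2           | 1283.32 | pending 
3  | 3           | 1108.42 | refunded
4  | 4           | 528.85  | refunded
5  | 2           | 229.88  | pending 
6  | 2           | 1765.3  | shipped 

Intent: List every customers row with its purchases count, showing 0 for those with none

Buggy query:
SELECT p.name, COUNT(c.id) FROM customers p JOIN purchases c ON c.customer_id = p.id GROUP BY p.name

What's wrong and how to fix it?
Bug: An inner join excludes parents with zero children

Fix: Switch to LEFT JOIN to retain unmatched parent rows

Corrected query:
SELECT p.name, COUNT(c.id) FROM customers p LEFT JOIN purchases c ON c.customer_id = p.id GROUP BY p.name

Result:
name  | COUNT(c.id)
------+------------
Bob   | 0          
Carol | 1          
Dave  | 1          
Frank | 3          
Grace | 1          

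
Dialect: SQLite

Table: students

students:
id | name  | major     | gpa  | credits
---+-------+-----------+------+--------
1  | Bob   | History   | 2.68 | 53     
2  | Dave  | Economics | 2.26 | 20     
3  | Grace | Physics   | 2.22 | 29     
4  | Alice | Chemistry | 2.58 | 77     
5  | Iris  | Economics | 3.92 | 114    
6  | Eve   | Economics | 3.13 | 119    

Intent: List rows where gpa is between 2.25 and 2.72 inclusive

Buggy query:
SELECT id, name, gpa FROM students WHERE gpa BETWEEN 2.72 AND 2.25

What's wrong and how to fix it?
Bug: BETWEEN expects the lower bound first; with 2.72 AND 2.25 the range is empty

Fix: Swap the bounds so the smaller value comes first

Corrected query:
SELECT id, name, gpa FROM students WHERE gpa BETWEEN 2.25 AND 2.72

Result:
id | name  | gpa 
---+-------+-----
1  | Bob   | 2.68
2  | Dave  | 2.26
4  | Alice | 2.58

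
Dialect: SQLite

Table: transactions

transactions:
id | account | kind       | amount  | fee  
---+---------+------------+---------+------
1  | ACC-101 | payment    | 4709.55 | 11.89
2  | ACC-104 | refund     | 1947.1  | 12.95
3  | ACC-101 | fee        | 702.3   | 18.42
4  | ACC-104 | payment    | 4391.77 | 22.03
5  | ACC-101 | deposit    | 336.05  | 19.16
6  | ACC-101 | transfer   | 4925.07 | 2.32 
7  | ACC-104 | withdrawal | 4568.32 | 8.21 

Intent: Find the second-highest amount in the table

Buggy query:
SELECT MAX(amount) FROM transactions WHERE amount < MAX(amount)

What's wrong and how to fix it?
Bug: The inner MAX is an aggregate inside WHERE, which is not allowed

Fix: Put the inner MAX in a scalar subquery

Corrected query:
SELECT MAX(amount) FROM transactions WHERE amount < (SELECT MAX(amount) FROM transactions)

Result:
MAX(amount)
-----------
4709.55    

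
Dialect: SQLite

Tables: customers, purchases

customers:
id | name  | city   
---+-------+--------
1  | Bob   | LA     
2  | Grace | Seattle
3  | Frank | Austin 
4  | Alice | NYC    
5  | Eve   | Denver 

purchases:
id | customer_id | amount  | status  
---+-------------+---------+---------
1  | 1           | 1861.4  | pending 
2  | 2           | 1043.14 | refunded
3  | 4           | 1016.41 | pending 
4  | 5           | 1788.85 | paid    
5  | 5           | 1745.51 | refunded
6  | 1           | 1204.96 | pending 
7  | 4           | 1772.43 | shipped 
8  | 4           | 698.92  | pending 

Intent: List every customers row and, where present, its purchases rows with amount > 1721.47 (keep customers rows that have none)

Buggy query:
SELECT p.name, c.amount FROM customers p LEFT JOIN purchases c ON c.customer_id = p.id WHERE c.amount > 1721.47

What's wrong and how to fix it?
Bug: Filtering c.amount in WHERE discards the NULL rows produced by LEFT JOIN, turning it into an inner join

Fix: Move the right-table condition into the ON clause so unmatched parents are kept

Corrected query:
SELECT p.name, c.amount FROM customers p LEFT JOIN purchases c ON c.customer_id = p.id AND c.amount > 1721.47

Result:
name  | amount 
------+--------
Bob   | 1861.4 
Grace | NULL   
Frank | NULL   
Alice | 1772.43
Eve   | 1745.51
Eve   | 1788.85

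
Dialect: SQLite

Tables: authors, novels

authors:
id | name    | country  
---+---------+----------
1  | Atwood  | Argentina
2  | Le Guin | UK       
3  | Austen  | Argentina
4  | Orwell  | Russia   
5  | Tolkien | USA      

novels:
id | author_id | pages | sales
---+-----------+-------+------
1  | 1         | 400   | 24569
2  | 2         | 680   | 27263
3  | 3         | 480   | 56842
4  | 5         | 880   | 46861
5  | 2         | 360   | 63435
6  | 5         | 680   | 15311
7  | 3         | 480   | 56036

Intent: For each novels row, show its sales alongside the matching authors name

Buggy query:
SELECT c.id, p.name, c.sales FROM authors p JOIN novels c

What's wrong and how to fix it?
Bug: JOIN with no ON clause produces a cartesian product; every novels row pairs with every authors row

Fix: Specify the join condition linking the foreign key to the parent id

Corrected query:
SELECT c.id, p.name, c.sales FROM authors p JOIN novels c ON c.author_id = p.id

Result:
id | name    | sales
---+---------+------
1  | Atwood  | 24569
2  | Le Guin | 27263
3  | Austen  | 56842
4  | Tolkien | 46861
5  | Le Guin | 63435
6  | Tolkien | 15311
7  | Austen  | 56036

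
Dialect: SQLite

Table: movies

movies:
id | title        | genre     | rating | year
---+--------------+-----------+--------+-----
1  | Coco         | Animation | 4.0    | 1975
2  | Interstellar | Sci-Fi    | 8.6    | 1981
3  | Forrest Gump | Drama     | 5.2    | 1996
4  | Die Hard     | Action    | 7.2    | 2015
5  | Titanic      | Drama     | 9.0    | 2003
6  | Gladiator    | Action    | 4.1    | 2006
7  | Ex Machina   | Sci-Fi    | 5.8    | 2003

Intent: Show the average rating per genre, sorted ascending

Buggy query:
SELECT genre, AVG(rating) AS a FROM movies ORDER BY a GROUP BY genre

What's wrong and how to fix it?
Bug: GROUP BY must precede ORDER BY

Fix: Reorder: SELECT … FROM … GROUP BY … ORDER BY …

Corrected query:
SELECT genre, AVG(rating) AS a FROM movies GROUP BY genre ORDER BY a

Result:
genre     | a   
----------+-----
Animation | 4   
Action    | 5.65
Drama     | 7.1 
Sci-Fi    | 7.2 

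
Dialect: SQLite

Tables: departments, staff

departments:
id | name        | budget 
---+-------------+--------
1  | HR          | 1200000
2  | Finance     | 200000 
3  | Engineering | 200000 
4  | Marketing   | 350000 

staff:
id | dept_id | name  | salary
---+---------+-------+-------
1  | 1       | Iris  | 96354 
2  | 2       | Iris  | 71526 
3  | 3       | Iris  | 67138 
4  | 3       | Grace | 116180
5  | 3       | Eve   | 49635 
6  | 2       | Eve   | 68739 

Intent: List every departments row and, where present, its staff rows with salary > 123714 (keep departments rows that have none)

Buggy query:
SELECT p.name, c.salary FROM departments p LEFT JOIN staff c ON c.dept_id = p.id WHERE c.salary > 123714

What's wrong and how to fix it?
Bug: Filtering c.salary in WHERE discards the NULL rows produced by LEFT JOIN, turning it into an inner join

Fix: Move the right-table condition into the ON clause so unmatched parents are kept

Corrected query:
SELECT p.name, c.salary FROM departments p LEFT JOIN staff c ON c.dept_id = p.id AND c.salary > 123714

Result:
name        | salary
------------+-------
HR          | NULL  
Finance     | NULL  
Engineering | NULL  
Marketing   | NULL  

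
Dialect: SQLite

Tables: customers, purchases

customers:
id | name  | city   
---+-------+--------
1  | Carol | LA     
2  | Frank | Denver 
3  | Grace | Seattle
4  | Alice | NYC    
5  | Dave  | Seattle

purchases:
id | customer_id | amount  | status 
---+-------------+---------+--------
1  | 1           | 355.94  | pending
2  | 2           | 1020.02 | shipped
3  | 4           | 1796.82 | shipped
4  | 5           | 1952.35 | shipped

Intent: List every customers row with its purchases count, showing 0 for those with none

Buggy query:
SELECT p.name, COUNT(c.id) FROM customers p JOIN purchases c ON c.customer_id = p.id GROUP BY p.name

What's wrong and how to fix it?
Bug: INNER JOIN drops customers rows that have no matching purchases rows

Fix: Switch to LEFT JOIN to retain unmatched parent rows

Corrected query:
SELECT p.name, COUNT(c.id) FROM customers p LEFT JOIN purchases c ON c.customer_id = p.id GROUP BY p.name

Result:
name  | COUNT(c.id)
------+------------
Alice | 1          
Carol | 1          
Dave  | 1          
Frank | 1          
Grace | 0          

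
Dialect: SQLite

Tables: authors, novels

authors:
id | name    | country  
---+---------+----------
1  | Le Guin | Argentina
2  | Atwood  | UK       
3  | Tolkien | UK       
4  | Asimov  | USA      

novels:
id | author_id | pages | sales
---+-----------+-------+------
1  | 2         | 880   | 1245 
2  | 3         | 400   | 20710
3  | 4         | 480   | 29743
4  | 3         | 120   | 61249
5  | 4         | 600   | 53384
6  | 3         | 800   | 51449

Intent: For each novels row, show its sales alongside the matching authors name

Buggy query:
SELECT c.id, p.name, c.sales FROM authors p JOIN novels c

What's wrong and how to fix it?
Bug: Missing join condition: each novels row is matched to all authors rows instead of just its own

Fix: Specify the join condition linking the foreign key to the parent id

Corrected query:
SELECT c.id, p.name, c.sales FROM authors p JOIN novels c ON c.author_id = p.id

Result:
id | name    | sales
---+---------+------
1  | Atwood  | 1245 
2  | Tolkien | 20710
3  | Asimov  | 29743
4  | Tolkien | 61249
5  | Asimov  | 53384
6  | Tolkien | 51449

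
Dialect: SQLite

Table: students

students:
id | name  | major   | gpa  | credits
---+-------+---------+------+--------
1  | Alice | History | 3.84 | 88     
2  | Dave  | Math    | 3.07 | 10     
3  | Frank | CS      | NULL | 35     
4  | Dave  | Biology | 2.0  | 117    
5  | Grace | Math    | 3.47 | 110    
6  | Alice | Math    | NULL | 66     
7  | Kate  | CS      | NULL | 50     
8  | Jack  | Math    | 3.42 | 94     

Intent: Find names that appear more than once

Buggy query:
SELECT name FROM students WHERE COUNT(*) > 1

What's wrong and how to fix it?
Bug: COUNT(*) is an aggregate and cannot be used in WHERE

Fix: GROUP BY name, then filter groups with HAVING COUNT(*) > 1

Corrected query:
SELECT name FROM students GROUP BY name HAVING COUNT(*) > 1

Result:
name 
-----
Alice
Dave 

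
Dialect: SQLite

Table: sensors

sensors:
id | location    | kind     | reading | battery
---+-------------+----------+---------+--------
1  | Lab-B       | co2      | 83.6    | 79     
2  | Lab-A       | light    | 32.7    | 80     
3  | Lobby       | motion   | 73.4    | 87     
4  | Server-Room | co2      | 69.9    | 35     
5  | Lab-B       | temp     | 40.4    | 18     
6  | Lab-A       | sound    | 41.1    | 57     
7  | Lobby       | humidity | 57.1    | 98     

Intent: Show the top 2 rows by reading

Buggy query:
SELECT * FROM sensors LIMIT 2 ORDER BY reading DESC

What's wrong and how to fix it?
Bug: ORDER BY cannot follow LIMIT; LIMIT is the final clause

Fix: Sort with ORDER BY, then apply LIMIT

Corrected query:
SELECT * FROM sensors ORDER BY reading DESC LIMIT 2

Result:
id | location | kind   | reading | battery
---+----------+--------+---------+--------
1  | Lab-B    | co2    | 83.6    | 79     
3  | Lobby    | motion | 73.4    | 87     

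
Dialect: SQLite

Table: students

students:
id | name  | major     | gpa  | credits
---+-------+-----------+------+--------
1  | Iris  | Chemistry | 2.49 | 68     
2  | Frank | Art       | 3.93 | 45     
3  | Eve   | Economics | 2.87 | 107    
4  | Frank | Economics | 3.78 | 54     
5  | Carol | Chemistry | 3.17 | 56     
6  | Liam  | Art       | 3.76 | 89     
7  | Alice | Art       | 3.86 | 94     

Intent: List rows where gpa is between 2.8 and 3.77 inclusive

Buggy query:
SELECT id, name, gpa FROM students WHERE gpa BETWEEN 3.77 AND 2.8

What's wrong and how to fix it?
Bug: BETWEEN expects the lower bound first; with 3.77 AND 2.8 the range is empty

Fix: Swap the bounds so the smaller value comes first

Corrected query:
SELECT id, name, gpa FROM students WHERE gpa BETWEEN 2.8 AND 3.77

Result:
id | name  | gpa 
---+-------+-----
3  | Eve   | 2.87
5  | Carol | 3.17
6  | Liam  | 3.76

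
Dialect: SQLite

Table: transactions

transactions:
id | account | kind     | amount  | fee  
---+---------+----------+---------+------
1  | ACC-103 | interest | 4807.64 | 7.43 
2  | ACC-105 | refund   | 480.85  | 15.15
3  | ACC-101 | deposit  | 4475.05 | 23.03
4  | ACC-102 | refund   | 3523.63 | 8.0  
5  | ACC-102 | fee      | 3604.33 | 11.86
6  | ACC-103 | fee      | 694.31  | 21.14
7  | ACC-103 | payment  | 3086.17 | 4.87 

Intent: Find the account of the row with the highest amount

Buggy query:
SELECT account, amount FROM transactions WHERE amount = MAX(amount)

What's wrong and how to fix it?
Bug: WHERE is evaluated per row; an aggregate over the whole table isn't defined there

Fix: Use a subquery: WHERE amount = (SELECT MAX(amount) FROM transactions)

Corrected query:
SELECT account, amount FROM transactions WHERE amount = (SELECT MAX(amount) FROM transactions)

Result:
account | amount 
--------+--------
ACC-103 | 4807.64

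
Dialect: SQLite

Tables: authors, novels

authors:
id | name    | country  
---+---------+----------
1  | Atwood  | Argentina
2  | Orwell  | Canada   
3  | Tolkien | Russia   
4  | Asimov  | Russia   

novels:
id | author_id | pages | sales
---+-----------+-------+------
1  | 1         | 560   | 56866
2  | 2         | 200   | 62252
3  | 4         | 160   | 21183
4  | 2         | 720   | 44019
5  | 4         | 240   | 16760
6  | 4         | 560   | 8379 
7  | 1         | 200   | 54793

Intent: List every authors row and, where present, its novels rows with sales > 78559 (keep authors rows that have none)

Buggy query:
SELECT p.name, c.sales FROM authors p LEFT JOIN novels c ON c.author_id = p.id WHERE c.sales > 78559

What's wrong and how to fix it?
Bug: A WHERE condition on the right-hand table after LEFT JOIN drops unmatched parents

Fix: Put 'c.sales > 78559' in the JOIN's ON clause instead of WHERE

Corrected query:
SELECT p.name, c.sales FROM authors p LEFT JOIN novels c ON c.author_id = p.id AND c.sales > 78559

Result:
name    | sales
--------+------
Atwood  | NULL 
Orwell  | NULL 
Tolkien | NULL 
Asimov  | NULL 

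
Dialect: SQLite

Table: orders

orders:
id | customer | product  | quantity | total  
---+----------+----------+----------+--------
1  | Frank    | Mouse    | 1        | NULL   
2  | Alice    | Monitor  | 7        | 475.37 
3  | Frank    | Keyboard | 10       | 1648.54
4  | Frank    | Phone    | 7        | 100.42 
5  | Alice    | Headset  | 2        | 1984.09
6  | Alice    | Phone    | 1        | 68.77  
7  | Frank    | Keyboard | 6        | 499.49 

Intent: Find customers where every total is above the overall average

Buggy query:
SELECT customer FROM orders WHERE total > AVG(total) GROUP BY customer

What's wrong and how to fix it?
Bug: AVG() is an aggregate; it can't sit directly in WHERE

Fix: Use a subquery for AVG and a HAVING MIN(...) filter so the condition holds for every row in the group

Corrected query:
SELECT customer FROM orders GROUP BY customer HAVING MIN(total) > (SELECT AVG(total) FROM orders)

Result:
(no rows)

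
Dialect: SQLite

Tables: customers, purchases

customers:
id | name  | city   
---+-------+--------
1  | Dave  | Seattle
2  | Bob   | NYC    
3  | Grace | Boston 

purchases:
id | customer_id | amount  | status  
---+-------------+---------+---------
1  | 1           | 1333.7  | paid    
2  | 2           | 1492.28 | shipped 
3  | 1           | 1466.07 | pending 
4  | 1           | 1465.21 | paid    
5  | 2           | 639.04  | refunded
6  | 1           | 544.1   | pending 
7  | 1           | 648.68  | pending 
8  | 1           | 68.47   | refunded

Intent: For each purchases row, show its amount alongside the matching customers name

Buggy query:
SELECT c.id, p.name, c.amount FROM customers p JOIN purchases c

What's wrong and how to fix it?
Bug: Missing join condition: each purchases row is matched to all customers rows instead of just its own

Fix: Specify the join condition linking the foreign key to the parent id

Corrected query:
SELECT c.id, p.name, c.amount FROM customers p JOIN purchases c ON c.customer_id = p.id

Result:
id | name | amount 
---+------+--------
1  | Dave | 1333.7 
2  | Bob  | 1492.28
3  | Dave | 1466.07
4  | Dave | 1465.21
5  | Bob  | 639.04 
6  | Dave | 544.1  
7  | Dave | 648.68 
8  | Dave | 68.47  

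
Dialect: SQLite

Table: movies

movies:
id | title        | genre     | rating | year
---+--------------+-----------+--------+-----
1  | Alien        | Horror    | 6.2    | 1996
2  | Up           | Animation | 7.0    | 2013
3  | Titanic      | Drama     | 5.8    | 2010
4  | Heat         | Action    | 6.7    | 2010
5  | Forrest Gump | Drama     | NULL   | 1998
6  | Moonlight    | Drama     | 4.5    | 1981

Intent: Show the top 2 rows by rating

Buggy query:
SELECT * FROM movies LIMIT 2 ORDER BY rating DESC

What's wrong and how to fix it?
Bug: LIMIT must come after ORDER BY

Fix: Sort with ORDER BY, then apply LIMIT

Corrected query:
SELECT * FROM movies ORDER BY rating DESC LIMIT 2

Result:
id | title | genre     | rating | year
---+-------+-----------+--------+-----
2  | Up    | Animation | 7      | 2013
4  | Heat  | Action    | 6.7    | 2010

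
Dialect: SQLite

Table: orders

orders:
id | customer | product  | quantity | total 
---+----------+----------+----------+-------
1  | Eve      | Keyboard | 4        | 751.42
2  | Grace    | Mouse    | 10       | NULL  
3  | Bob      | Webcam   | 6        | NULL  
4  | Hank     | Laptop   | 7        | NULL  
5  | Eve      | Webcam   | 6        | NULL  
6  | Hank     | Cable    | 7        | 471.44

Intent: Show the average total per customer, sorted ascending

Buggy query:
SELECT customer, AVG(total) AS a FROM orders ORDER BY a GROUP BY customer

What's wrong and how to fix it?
Bug: GROUP BY must precede ORDER BY

Fix: Reorder: SELECT … FROM … GROUP BY … ORDER BY …

Corrected query:
SELECT customer, AVG(total) AS a FROM orders GROUP BY customer ORDER BY a

Result:
customer | a     
---------+-------
Bob      | NULL  
Grace    | NULL  
Hank     | 471.44
Eve      | 751.42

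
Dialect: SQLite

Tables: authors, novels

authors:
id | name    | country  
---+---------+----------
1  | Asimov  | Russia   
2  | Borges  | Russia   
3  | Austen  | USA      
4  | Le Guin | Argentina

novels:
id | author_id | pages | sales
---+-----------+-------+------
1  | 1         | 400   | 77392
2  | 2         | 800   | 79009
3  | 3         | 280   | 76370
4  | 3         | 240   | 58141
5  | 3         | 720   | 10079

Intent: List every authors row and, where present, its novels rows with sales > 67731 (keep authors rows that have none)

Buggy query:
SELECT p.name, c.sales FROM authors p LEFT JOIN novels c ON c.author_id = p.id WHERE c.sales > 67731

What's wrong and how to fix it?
Bug: Filtering c.sales in WHERE discards the NULL rows produced by LEFT JOIN, turning it into an inner join

Fix: Move the right-table condition into the ON clause so unmatched parents are kept

Corrected query:
SELECT p.name, c.sales FROM authors p LEFT JOIN novels c ON c.author_id = p.id AND c.sales > 67731

Result:
name    | sales
--------+------
Asimov  | 77392
Borges  | 79009
Austen  | 76370
Le Guin | NULL 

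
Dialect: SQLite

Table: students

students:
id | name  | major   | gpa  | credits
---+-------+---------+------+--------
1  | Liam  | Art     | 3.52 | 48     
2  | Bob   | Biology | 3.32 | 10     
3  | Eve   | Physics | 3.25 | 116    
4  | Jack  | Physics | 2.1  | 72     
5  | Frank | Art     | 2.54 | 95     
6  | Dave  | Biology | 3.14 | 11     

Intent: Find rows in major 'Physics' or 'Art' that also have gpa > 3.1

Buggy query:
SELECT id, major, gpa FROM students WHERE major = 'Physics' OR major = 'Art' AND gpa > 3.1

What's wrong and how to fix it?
Bug: AND binds tighter than OR, so this parses as major = 'Physics' OR (major = 'Art' AND gpa > 3.1)

Fix: Add parentheses around the OR so the AND applies to both alternatives

Corrected query:
SELECT id, major, gpa FROM students WHERE (major = 'Physics' OR major = 'Art') AND gpa > 3.1

Result:
id | major   | gpa 
---+---------+-----
1  | Art     | 3.52
3  | Physics | 3.25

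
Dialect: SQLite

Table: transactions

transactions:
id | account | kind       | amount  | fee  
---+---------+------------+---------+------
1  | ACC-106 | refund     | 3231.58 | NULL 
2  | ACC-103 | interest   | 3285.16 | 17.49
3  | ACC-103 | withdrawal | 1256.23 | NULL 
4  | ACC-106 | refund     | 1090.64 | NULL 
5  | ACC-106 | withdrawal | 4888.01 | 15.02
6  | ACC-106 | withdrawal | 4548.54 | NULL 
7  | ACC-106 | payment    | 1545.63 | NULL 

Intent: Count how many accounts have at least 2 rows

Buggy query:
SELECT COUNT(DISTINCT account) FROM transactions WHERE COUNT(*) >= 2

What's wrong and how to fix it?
Bug: WHERE filters individual rows, not groups, so a group-level COUNT is invalid there

Fix: Use a subquery that GROUPs and filters with HAVING, then count its rows

Corrected query:
SELECT COUNT(*) FROM (SELECT account FROM transactions GROUP BY account HAVING COUNT(*) >= 2)

Result:
COUNT(*)
--------
2       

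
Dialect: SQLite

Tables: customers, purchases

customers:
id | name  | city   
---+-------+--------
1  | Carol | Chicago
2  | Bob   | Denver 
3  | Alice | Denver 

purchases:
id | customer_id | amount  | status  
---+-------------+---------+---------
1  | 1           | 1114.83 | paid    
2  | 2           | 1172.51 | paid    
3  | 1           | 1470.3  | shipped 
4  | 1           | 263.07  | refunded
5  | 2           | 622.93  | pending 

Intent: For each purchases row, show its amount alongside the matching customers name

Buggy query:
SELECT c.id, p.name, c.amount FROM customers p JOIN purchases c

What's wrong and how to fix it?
Bug: Missing join condition: each purchases row is matched to all customers rows instead of just its own

Fix: Add ON c.customer_id = p.id to the JOIN

Corrected query:
SELECT c.id, p.name, c.amount FROM customers p JOIN purchases c ON c.customer_id = p.id

Result:
id | name  | amount 
---+-------+--------
1  | Carol | 1114.83
2  | Bob   | 1172.51
3  | Carol | 1470.3 
4  | Carol | 263.07 
5  | Bob   | 622.93 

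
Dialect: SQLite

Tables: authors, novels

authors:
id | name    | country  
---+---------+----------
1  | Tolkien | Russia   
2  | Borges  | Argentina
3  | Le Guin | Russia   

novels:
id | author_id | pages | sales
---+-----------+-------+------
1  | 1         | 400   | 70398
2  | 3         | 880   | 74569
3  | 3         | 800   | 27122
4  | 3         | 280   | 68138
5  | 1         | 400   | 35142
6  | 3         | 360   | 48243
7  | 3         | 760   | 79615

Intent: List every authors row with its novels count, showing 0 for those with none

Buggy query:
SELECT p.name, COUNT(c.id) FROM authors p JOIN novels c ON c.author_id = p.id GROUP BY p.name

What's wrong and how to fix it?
Bug: INNER JOIN drops authors rows that have no matching novels rows

Fix: Switch to LEFT JOIN to retain unmatched parent rows

Corrected query:
SELECT p.name, COUNT(c.id) FROM authors p LEFT JOIN novels c ON c.author_id = p.id GROUP BY p.name

Result:
name    | COUNT(c.id)
--------+------------
Borges  | 0          
Le Guin | 5          
Tolkien | 2          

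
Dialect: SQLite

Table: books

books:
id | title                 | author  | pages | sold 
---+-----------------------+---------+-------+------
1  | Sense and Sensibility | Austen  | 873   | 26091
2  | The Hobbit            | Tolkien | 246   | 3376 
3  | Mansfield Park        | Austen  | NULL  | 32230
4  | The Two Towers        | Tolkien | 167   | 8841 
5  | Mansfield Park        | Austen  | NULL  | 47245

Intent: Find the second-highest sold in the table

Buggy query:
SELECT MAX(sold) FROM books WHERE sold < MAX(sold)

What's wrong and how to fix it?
Bug: The inner MAX is an aggregate inside WHERE, which is not allowed

Fix: Compute the overall MAX in a subquery, then take MAX of rows below it

Corrected query:
SELECT MAX(sold) FROM books WHERE sold < (SELECT MAX(sold) FROM books)

Result:
MAX(sold)
---------
32230    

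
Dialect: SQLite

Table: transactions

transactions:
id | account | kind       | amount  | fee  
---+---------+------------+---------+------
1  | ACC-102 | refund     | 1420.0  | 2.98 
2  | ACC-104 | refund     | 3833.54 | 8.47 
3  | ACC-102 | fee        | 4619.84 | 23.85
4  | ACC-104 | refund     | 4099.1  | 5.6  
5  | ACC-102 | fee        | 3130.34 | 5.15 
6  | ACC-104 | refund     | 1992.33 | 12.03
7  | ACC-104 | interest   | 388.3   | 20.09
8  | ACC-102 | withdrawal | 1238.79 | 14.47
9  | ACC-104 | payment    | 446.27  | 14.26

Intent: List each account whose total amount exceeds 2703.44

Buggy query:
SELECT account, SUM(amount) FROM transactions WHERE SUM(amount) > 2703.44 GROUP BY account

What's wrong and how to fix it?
Bug: WHERE runs before GROUP BY, so aggregates aren't available there

Fix: Move the aggregate condition to a HAVING clause

Corrected query:
SELECT account, SUM(amount) FROM transactions GROUP BY account HAVING SUM(amount) > 2703.44

Result:
account | SUM(amount)
--------+------------
ACC-102 | 10408.97   
ACC-104 | 10759.54   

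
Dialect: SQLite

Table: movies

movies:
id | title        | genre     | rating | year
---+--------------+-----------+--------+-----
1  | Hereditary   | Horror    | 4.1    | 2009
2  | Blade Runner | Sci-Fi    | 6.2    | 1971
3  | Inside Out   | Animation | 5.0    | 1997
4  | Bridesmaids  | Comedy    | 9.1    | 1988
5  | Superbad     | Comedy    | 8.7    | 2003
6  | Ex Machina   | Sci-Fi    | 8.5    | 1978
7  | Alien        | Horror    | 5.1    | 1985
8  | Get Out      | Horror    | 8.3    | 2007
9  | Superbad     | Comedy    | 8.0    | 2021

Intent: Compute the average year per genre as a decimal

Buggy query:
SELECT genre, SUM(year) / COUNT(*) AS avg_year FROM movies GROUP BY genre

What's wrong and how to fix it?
Bug: Both operands are integers, so '/' performs integer division and truncates

Fix: Cast one side to REAL so the division keeps the fractional part

Corrected query:
SELECT genre, SUM(year) * 1.0 / COUNT(*) AS avg_year FROM movies GROUP BY genre

Result:
genre     | avg_year   
----------+------------
Animation | 1997       
Comedy    | 2004       
Horror    | 2000.333333
Sci-Fi    | 1974.5     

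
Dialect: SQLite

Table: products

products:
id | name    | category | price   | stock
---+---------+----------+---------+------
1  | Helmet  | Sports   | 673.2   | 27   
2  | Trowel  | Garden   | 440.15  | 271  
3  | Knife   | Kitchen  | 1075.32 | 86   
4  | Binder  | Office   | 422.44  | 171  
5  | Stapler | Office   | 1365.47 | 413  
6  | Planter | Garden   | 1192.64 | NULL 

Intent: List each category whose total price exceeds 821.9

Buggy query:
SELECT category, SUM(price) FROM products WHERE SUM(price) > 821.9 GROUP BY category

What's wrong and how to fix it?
Bug: WHERE runs before GROUP BY, so aggregates aren't available there

Fix: Move the aggregate condition to a HAVING clause

Corrected query:
SELECT category, SUM(price) FROM products GROUP BY category HAVING SUM(price) > 821.9

Result:
category | SUM(price)
---------+-----------
Garden   | 1632.79   
Kitchen  | 1075.32   
Office   | 1787.91   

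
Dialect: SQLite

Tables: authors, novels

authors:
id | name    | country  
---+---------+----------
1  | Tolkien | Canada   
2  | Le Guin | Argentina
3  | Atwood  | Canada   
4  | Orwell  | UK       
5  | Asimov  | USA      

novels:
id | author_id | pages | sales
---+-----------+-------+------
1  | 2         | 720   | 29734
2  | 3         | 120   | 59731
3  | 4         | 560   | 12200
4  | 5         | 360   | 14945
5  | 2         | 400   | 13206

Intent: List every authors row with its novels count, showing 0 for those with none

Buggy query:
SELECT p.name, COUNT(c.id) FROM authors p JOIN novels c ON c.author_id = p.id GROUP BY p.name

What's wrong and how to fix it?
Bug: INNER JOIN drops authors rows that have no matching novels rows

Fix: Switch to LEFT JOIN to retain unmatched parent rows

Corrected query:
SELECT p.name, COUNT(c.id) FROM authors p LEFT JOIN novels c ON c.author_id = p.id GROUP BY p.name

Result:
name    | COUNT(c.id)
--------+------------
Asimov  | 1          
Atwood  | 1          
Le Guin | 2          
Orwell  | 1          
Tolkien | 0          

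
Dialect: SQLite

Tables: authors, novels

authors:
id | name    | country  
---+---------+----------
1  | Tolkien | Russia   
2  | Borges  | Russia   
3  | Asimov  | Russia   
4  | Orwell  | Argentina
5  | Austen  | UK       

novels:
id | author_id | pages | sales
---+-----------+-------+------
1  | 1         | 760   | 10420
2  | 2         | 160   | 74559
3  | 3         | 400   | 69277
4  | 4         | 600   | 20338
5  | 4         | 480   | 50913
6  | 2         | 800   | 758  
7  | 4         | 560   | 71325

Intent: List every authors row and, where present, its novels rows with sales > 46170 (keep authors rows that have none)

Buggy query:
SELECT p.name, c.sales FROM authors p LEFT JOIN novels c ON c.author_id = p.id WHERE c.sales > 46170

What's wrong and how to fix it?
Bug: A WHERE condition on the right-hand table after LEFT JOIN drops unmatched parents

Fix: Move the right-table condition into the ON clause so unmatched parents are kept

Corrected query:
SELECT p.name, c.sales FROM authors p LEFT JOIN novels c ON c.author_id = p.id AND c.sales > 46170

Result:
name    | sales
--------+------
Tolkien | NULL 
Borges  | 74559
Asimov  | 69277
Orwell  | 50913
Orwell  | 71325
Austen  | NULL 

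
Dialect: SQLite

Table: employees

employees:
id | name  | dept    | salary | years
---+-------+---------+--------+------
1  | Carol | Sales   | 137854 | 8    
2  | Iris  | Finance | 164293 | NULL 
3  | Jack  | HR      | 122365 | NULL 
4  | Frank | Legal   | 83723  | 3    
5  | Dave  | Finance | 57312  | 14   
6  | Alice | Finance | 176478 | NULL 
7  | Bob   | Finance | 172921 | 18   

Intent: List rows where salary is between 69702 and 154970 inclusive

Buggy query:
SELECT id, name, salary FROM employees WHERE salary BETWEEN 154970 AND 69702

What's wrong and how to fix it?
Bug: BETWEEN expects the lower bound first; with 154970 AND 69702 the range is empty

Fix: Write BETWEEN 69702 AND 154970

Corrected query:
SELECT id, name, salary FROM employees WHERE salary BETWEEN 69702 AND 154970

Result:
id | name  | salary
---+-------+-------
1  | Carol | 137854
3  | Jack  | 122365
4  | Frank | 83723 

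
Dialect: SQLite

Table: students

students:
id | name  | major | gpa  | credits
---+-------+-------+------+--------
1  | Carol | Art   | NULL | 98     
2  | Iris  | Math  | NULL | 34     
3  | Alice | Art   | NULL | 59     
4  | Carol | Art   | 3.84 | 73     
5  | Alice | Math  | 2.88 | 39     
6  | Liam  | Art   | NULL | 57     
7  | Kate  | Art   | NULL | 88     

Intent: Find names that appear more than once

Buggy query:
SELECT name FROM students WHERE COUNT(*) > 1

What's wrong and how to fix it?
Bug: COUNT(*) is an aggregate and cannot be used in WHERE

Fix: GROUP BY name, then filter groups with HAVING COUNT(*) > 1

Corrected query:
SELECT name FROM students GROUP BY name HAVING COUNT(*) > 1

Result:
name 
-----
Alice
Carol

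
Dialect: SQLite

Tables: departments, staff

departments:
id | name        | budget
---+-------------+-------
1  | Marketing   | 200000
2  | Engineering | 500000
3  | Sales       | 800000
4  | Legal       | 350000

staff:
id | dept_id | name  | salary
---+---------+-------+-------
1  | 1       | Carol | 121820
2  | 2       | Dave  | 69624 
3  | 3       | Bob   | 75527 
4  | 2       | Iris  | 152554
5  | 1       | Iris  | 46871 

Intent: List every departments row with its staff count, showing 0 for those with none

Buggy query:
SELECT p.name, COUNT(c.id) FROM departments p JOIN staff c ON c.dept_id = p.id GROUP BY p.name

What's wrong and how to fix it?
Bug: An inner join excludes parents with zero children

Fix: Use LEFT JOIN so parents without children still appear (COUNT(c.id) gives 0)

Corrected query:
SELECT p.name, COUNT(c.id) FROM departments p LEFT JOIN staff c ON c.dept_id = p.id GROUP BY p.name

Result:
name        | COUNT(c.id)
------------+------------
Engineering | 2          
Legal       | 0          
Marketing   | 2          
Sales       | 1          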